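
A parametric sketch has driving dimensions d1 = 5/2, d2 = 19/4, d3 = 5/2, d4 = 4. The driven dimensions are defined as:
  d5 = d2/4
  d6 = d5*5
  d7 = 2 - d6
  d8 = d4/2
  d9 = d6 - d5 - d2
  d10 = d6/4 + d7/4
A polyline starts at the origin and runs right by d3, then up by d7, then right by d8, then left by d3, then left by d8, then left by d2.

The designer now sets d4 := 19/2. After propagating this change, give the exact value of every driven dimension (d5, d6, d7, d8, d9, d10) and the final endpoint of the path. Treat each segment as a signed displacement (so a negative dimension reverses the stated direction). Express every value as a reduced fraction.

d5 = 19/16
d6 = 95/16
d7 = -63/16
d8 = 19/4
d9 = 0
d10 = 1/2
endpoint = (-19/4, -63/16)

Apply edit: d4 := 19/2
  d5 = d2/4 = 19/16
  d6 = d5*5 = 95/16
  d7 = 2 - d6 = -63/16
  d8 = d4/2 = 19/4
  d9 = d6 - d5 - d2 = 0
  d10 = d6/4 + d7/4 = 1/2
Walk from origin (0, 0):
  seg 1: right by d3 = 5/2 → (5/2, 0)
  seg 2: up by d7 = -63/16 → (5/2, -63/16)
  seg 3: right by d8 = 19/4 → (29/4, -63/16)
  seg 4: left by d3 = 5/2 → (19/4, -63/16)
  seg 5: left by d8 = 19/4 → (0, -63/16)
  seg 6: left by d2 = 19/4 → (-19/4, -63/16)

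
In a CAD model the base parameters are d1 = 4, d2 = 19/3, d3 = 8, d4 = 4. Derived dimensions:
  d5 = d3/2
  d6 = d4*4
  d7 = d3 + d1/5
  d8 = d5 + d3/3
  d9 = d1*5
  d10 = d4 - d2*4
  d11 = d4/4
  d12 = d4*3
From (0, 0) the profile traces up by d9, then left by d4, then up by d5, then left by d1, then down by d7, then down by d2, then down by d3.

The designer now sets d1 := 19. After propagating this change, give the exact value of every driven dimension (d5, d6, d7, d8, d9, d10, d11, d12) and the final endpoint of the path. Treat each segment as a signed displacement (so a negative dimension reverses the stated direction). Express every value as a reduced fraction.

Apply edit: d1 := 19
  d5 = d3/2 = 4
  d6 = d4*4 = 16
  d7 = d3 + d1/5 = 59/5
  d8 = d5 + d3/3 = 20/3
  d9 = d1*5 = 95
  d10 = d4 - d2*4 = -64/3
  d11 = d4/4 = 1
  d12 = d4*3 = 12
Walk from origin (0, 0):
  seg 1: up by d9 = 95 → (0, 95)
  seg 2: left by d4 = 4 → (-4, 95)
  seg 3: up by d5 = 4 → (-4, 99)
  seg 4: left by d1 = 19 → (-23, 99)
  seg 5: down by d7 = 59/5 → (-23, 436/5)
  seg 6: down by d2 = 19/3 → (-23, 1213/15)
  seg 7: down by d3 = 8 → (-23, 1093/15)

d5 = 4
d6 = 16
d7 = 59/5
d8 = 20/3
d9 = 95
d10 = -64/3
d11 = 1
d12 = 12
endpoint = (-23, 1093/15)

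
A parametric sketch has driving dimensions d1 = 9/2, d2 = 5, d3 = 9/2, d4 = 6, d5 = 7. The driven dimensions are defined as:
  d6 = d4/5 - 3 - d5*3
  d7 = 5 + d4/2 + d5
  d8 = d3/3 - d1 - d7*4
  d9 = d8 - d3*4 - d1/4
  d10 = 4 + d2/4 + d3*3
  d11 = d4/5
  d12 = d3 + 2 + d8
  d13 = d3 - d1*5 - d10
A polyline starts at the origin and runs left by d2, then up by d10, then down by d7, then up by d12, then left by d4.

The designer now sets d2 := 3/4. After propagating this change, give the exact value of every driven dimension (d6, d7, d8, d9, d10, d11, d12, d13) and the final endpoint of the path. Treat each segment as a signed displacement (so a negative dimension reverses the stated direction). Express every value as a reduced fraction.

d6 = -114/5
d7 = 15
d8 = -63
d9 = -657/8
d10 = 283/16
d11 = 6/5
d12 = -113/2
d13 = -571/16
endpoint = (-27/4, -861/16)

Apply edit: d2 := 3/4
  d6 = d4/5 - 3 - d5*3 = -114/5
  d7 = 5 + d4/2 + d5 = 15
  d8 = d3/3 - d1 - d7*4 = -63
  d9 = d8 - d3*4 - d1/4 = -657/8
  d10 = 4 + d2/4 + d3*3 = 283/16
  d11 = d4/5 = 6/5
  d12 = d3 + 2 + d8 = -113/2
  d13 = d3 - d1*5 - d10 = -571/16
Walk from origin (0, 0):
  seg 1: left by d2 = 3/4 → (-3/4, 0)
  seg 2: up by d10 = 283/16 → (-3/4, 283/16)
  seg 3: down by d7 = 15 → (-3/4, 43/16)
  seg 4: up by d12 = -113/2 → (-3/4, -861/16)
  seg 5: left by d4 = 6 → (-27/4, -861/16)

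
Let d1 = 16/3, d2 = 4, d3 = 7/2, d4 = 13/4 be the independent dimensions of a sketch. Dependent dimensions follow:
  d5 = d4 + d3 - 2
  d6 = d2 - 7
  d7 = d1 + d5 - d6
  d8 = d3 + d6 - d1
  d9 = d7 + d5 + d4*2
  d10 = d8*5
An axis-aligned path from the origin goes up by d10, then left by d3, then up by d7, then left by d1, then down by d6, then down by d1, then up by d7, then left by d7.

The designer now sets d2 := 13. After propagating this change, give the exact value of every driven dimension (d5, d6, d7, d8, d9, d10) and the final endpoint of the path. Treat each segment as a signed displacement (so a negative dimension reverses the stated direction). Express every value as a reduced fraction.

d5 = 19/4
d6 = 6
d7 = 49/12
d8 = 25/6
d9 = 46/3
d10 = 125/6
endpoint = (-155/12, 53/3)

Apply edit: d2 := 13
  d5 = d4 + d3 - 2 = 19/4
  d6 = d2 - 7 = 6
  d7 = d1 + d5 - d6 = 49/12
  d8 = d3 + d6 - d1 = 25/6
  d9 = d7 + d5 + d4*2 = 46/3
  d10 = d8*5 = 125/6
Walk from origin (0, 0):
  seg 1: up by d10 = 125/6 → (0, 125/6)
  seg 2: left by d3 = 7/2 → (-7/2, 125/6)
  seg 3: up by d7 = 49/12 → (-7/2, 299/12)
  seg 4: left by d1 = 16/3 → (-53/6, 299/12)
  seg 5: down by d6 = 6 → (-53/6, 227/12)
  seg 6: down by d1 = 16/3 → (-53/6, 163/12)
  seg 7: up by d7 = 49/12 → (-53/6, 53/3)
  seg 8: left by d7 = 49/12 → (-155/12, 53/3)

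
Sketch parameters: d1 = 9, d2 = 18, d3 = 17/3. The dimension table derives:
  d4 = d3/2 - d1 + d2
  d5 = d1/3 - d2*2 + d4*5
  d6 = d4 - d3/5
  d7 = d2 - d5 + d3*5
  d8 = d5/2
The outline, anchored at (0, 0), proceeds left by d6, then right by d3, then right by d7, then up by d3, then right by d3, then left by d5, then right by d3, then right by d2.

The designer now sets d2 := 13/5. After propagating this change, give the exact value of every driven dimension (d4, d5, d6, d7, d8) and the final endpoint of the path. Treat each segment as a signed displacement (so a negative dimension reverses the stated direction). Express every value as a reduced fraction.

Apply edit: d2 := 13/5
  d4 = d3/2 - d1 + d2 = -107/30
  d5 = d1/3 - d2*2 + d4*5 = -601/30
  d6 = d4 - d3/5 = -47/10
  d7 = d2 - d5 + d3*5 = 1529/30
  d8 = d5/2 = -601/60
Walk from origin (0, 0):
  seg 1: left by d6 = -47/10 → (47/10, 0)
  seg 2: right by d3 = 17/3 → (311/30, 0)
  seg 3: right by d7 = 1529/30 → (184/3, 0)
  seg 4: up by d3 = 17/3 → (184/3, 17/3)
  seg 5: right by d3 = 17/3 → (67, 17/3)
  seg 6: left by d5 = -601/30 → (2611/30, 17/3)
  seg 7: right by d3 = 17/3 → (927/10, 17/3)
  seg 8: right by d2 = 13/5 → (953/10, 17/3)

d4 = -107/30
d5 = -601/30
d6 = -47/10
d7 = 1529/30
d8 = -601/60
endpoint = (953/10, 17/3)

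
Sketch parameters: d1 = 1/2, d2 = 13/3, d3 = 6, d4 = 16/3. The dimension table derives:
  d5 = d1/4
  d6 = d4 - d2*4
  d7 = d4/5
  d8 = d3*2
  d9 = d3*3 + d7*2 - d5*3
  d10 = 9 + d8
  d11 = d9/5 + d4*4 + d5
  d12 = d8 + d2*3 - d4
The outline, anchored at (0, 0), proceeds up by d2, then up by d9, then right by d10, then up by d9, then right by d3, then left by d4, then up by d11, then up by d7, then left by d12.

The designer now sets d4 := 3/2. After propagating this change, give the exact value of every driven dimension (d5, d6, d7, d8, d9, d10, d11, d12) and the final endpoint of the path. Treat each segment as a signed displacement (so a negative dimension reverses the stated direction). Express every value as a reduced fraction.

Apply edit: d4 := 3/2
  d5 = d1/4 = 1/8
  d6 = d4 - d2*4 = -95/6
  d7 = d4/5 = 3/10
  d8 = d3*2 = 12
  d9 = d3*3 + d7*2 - d5*3 = 729/40
  d10 = 9 + d8 = 21
  d11 = d9/5 + d4*4 + d5 = 977/100
  d12 = d8 + d2*3 - d4 = 47/2
Walk from origin (0, 0):
  seg 1: up by d2 = 13/3 → (0, 13/3)
  seg 2: up by d9 = 729/40 → (0, 2707/120)
  seg 3: right by d10 = 21 → (21, 2707/120)
  seg 4: up by d9 = 729/40 → (21, 2447/60)
  seg 5: right by d3 = 6 → (27, 2447/60)
  seg 6: left by d4 = 3/2 → (51/2, 2447/60)
  seg 7: up by d11 = 977/100 → (51/2, 7583/150)
  seg 8: up by d7 = 3/10 → (51/2, 3814/75)
  seg 9: left by d12 = 47/2 → (2, 3814/75)

d5 = 1/8
d6 = -95/6
d7 = 3/10
d8 = 12
d9 = 729/40
d10 = 21
d11 = 977/100
d12 = 47/2
endpoint = (2, 3814/75)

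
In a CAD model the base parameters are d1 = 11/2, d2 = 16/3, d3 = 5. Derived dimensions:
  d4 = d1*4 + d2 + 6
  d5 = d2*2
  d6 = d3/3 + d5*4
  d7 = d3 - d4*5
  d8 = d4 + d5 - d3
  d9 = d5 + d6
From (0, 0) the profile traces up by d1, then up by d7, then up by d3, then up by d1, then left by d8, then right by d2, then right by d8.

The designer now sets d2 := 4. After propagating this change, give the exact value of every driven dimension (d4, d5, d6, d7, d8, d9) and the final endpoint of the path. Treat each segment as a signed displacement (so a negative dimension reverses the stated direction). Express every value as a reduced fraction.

Apply edit: d2 := 4
  d4 = d1*4 + d2 + 6 = 32
  d5 = d2*2 = 8
  d6 = d3/3 + d5*4 = 101/3
  d7 = d3 - d4*5 = -155
  d8 = d4 + d5 - d3 = 35
  d9 = d5 + d6 = 125/3
Walk from origin (0, 0):
  seg 1: up by d1 = 11/2 → (0, 11/2)
  seg 2: up by d7 = -155 → (0, -299/2)
  seg 3: up by d3 = 5 → (0, -289/2)
  seg 4: up by d1 = 11/2 → (0, -139)
  seg 5: left by d8 = 35 → (-35, -139)
  seg 6: right by d2 = 4 → (-31, -139)
  seg 7: right by d8 = 35 → (4, -139)

d4 = 32
d5 = 8
d6 = 101/3
d7 = -155
d8 = 35
d9 = 125/3
endpoint = (4, -139)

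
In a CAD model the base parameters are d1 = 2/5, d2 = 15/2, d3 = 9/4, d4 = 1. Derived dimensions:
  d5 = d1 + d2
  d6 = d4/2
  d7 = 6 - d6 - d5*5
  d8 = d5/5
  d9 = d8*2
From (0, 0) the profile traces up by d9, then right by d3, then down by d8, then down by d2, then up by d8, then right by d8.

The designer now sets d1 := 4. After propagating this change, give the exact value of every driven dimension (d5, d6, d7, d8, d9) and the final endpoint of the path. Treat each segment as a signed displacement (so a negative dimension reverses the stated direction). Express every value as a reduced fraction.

Apply edit: d1 := 4
  d5 = d1 + d2 = 23/2
  d6 = d4/2 = 1/2
  d7 = 6 - d6 - d5*5 = -52
  d8 = d5/5 = 23/10
  d9 = d8*2 = 23/5
Walk from origin (0, 0):
  seg 1: up by d9 = 23/5 → (0, 23/5)
  seg 2: right by d3 = 9/4 → (9/4, 23/5)
  seg 3: down by d8 = 23/10 → (9/4, 23/10)
  seg 4: down by d2 = 15/2 → (9/4, -26/5)
  seg 5: up by d8 = 23/10 → (9/4, -29/10)
  seg 6: right by d8 = 23/10 → (91/20, -29/10)

d5 = 23/2
d6 = 1/2
d7 = -52
d8 = 23/10
d9 = 23/5
endpoint = (91/20, -29/10)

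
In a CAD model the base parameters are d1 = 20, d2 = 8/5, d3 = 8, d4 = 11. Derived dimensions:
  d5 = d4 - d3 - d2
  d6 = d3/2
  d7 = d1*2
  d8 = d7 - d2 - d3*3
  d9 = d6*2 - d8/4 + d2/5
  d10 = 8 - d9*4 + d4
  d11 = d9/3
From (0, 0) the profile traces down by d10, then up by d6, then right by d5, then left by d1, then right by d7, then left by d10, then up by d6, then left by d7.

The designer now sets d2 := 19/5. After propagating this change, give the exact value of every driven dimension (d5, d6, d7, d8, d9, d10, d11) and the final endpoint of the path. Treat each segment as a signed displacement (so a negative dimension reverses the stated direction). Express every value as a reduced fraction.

Apply edit: d2 := 19/5
  d5 = d4 - d3 - d2 = -4/5
  d6 = d3/2 = 4
  d7 = d1*2 = 40
  d8 = d7 - d2 - d3*3 = 61/5
  d9 = d6*2 - d8/4 + d2/5 = 571/100
  d10 = 8 - d9*4 + d4 = -96/25
  d11 = d9/3 = 571/300
Walk from origin (0, 0):
  seg 1: down by d10 = -96/25 → (0, 96/25)
  seg 2: up by d6 = 4 → (0, 196/25)
  seg 3: right by d5 = -4/5 → (-4/5, 196/25)
  seg 4: left by d1 = 20 → (-104/5, 196/25)
  seg 5: right by d7 = 40 → (96/5, 196/25)
  seg 6: left by d10 = -96/25 → (576/25, 196/25)
  seg 7: up by d6 = 4 → (576/25, 296/25)
  seg 8: left by d7 = 40 → (-424/25, 296/25)

d5 = -4/5
d6 = 4
d7 = 40
d8 = 61/5
d9 = 571/100
d10 = -96/25
d11 = 571/300
endpoint = (-424/25, 296/25)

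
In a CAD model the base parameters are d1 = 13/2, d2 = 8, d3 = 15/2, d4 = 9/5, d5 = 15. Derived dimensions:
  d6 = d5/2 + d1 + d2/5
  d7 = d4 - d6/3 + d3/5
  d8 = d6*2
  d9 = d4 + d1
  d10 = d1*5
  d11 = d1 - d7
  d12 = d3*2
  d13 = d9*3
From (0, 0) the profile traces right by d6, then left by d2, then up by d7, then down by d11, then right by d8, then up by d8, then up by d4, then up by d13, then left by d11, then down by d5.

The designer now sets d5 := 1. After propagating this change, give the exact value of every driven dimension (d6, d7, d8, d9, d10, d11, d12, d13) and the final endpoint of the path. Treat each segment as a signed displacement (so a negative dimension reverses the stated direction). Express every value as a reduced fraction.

Apply edit: d5 := 1
  d6 = d5/2 + d1 + d2/5 = 43/5
  d7 = d4 - d6/3 + d3/5 = 13/30
  d8 = d6*2 = 86/5
  d9 = d4 + d1 = 83/10
  d10 = d1*5 = 65/2
  d11 = d1 - d7 = 91/15
  d12 = d3*2 = 15
  d13 = d9*3 = 249/10
Walk from origin (0, 0):
  seg 1: right by d6 = 43/5 → (43/5, 0)
  seg 2: left by d2 = 8 → (3/5, 0)
  seg 3: up by d7 = 13/30 → (3/5, 13/30)
  seg 4: down by d11 = 91/15 → (3/5, -169/30)
  seg 5: right by d8 = 86/5 → (89/5, -169/30)
  seg 6: up by d8 = 86/5 → (89/5, 347/30)
  seg 7: up by d4 = 9/5 → (89/5, 401/30)
  seg 8: up by d13 = 249/10 → (89/5, 574/15)
  seg 9: left by d11 = 91/15 → (176/15, 574/15)
  seg 10: down by d5 = 1 → (176/15, 559/15)

d6 = 43/5
d7 = 13/30
d8 = 86/5
d9 = 83/10
d10 = 65/2
d11 = 91/15
d12 = 15
d13 = 249/10
endpoint = (176/15, 559/15)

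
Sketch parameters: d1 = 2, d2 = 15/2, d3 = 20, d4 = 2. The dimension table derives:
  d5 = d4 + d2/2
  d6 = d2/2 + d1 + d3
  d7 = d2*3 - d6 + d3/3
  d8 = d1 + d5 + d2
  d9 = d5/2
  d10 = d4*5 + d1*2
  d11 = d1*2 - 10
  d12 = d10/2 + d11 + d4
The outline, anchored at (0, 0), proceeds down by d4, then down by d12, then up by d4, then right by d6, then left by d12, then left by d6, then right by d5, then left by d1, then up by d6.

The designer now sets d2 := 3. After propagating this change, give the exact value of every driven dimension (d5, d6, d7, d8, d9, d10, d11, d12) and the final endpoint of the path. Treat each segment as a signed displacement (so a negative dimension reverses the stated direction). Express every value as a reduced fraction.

Apply edit: d2 := 3
  d5 = d4 + d2/2 = 7/2
  d6 = d2/2 + d1 + d3 = 47/2
  d7 = d2*3 - d6 + d3/3 = -47/6
  d8 = d1 + d5 + d2 = 17/2
  d9 = d5/2 = 7/4
  d10 = d4*5 + d1*2 = 14
  d11 = d1*2 - 10 = -6
  d12 = d10/2 + d11 + d4 = 3
Walk from origin (0, 0):
  seg 1: down by d4 = 2 → (0, -2)
  seg 2: down by d12 = 3 → (0, -5)
  seg 3: up by d4 = 2 → (0, -3)
  seg 4: right by d6 = 47/2 → (47/2, -3)
  seg 5: left by d12 = 3 → (41/2, -3)
  seg 6: left by d6 = 47/2 → (-3, -3)
  seg 7: right by d5 = 7/2 → (1/2, -3)
  seg 8: left by d1 = 2 → (-3/2, -3)
  seg 9: up by d6 = 47/2 → (-3/2, 41/2)

d5 = 7/2
d6 = 47/2
d7 = -47/6
d8 = 17/2
d9 = 7/4
d10 = 14
d11 = -6
d12 = 3
endpoint = (-3/2, 41/2)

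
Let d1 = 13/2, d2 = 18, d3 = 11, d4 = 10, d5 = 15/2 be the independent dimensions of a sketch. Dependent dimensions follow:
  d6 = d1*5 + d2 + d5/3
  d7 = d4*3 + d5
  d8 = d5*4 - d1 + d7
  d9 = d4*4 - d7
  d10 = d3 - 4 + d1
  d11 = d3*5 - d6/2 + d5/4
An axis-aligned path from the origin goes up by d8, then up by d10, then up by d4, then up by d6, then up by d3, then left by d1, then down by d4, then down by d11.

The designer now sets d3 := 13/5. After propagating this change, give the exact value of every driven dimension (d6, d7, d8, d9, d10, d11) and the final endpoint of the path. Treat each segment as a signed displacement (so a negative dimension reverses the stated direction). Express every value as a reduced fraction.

Apply edit: d3 := 13/5
  d6 = d1*5 + d2 + d5/3 = 53
  d7 = d4*3 + d5 = 75/2
  d8 = d5*4 - d1 + d7 = 61
  d9 = d4*4 - d7 = 5/2
  d10 = d3 - 4 + d1 = 51/10
  d11 = d3*5 - d6/2 + d5/4 = -93/8
Walk from origin (0, 0):
  seg 1: up by d8 = 61 → (0, 61)
  seg 2: up by d10 = 51/10 → (0, 661/10)
  seg 3: up by d4 = 10 → (0, 761/10)
  seg 4: up by d6 = 53 → (0, 1291/10)
  seg 5: up by d3 = 13/5 → (0, 1317/10)
  seg 6: left by d1 = 13/2 → (-13/2, 1317/10)
  seg 7: down by d4 = 10 → (-13/2, 1217/10)
  seg 8: down by d11 = -93/8 → (-13/2, 5333/40)

d6 = 53
d7 = 75/2
d8 = 61
d9 = 5/2
d10 = 51/10
d11 = -93/8
endpoint = (-13/2, 5333/40)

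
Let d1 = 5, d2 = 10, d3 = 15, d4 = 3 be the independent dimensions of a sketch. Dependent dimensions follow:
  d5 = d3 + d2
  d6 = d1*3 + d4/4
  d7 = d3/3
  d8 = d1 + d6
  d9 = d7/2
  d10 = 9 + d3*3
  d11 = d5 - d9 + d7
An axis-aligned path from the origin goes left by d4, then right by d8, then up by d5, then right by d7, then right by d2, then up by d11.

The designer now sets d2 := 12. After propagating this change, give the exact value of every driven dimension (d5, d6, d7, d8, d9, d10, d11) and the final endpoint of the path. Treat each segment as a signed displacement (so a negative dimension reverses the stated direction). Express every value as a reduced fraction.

Apply edit: d2 := 12
  d5 = d3 + d2 = 27
  d6 = d1*3 + d4/4 = 63/4
  d7 = d3/3 = 5
  d8 = d1 + d6 = 83/4
  d9 = d7/2 = 5/2
  d10 = 9 + d3*3 = 54
  d11 = d5 - d9 + d7 = 59/2
Walk from origin (0, 0):
  seg 1: left by d4 = 3 → (-3, 0)
  seg 2: right by d8 = 83/4 → (71/4, 0)
  seg 3: up by d5 = 27 → (71/4, 27)
  seg 4: right by d7 = 5 → (91/4, 27)
  seg 5: right by d2 = 12 → (139/4, 27)
  seg 6: up by d11 = 59/2 → (139/4, 113/2)

d5 = 27
d6 = 63/4
d7 = 5
d8 = 83/4
d9 = 5/2
d10 = 54
d11 = 59/2
endpoint = (139/4, 113/2)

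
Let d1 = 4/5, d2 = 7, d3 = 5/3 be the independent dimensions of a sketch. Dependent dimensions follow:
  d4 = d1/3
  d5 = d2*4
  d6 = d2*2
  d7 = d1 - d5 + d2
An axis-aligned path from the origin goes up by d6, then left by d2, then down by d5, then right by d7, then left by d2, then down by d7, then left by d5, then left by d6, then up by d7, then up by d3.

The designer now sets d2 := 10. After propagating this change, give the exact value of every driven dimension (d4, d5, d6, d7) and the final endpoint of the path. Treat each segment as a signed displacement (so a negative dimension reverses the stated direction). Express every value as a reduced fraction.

Apply edit: d2 := 10
  d4 = d1/3 = 4/15
  d5 = d2*4 = 40
  d6 = d2*2 = 20
  d7 = d1 - d5 + d2 = -146/5
Walk from origin (0, 0):
  seg 1: up by d6 = 20 → (0, 20)
  seg 2: left by d2 = 10 → (-10, 20)
  seg 3: down by d5 = 40 → (-10, -20)
  seg 4: right by d7 = -146/5 → (-196/5, -20)
  seg 5: left by d2 = 10 → (-246/5, -20)
  seg 6: down by d7 = -146/5 → (-246/5, 46/5)
  seg 7: left by d5 = 40 → (-446/5, 46/5)
  seg 8: left by d6 = 20 → (-546/5, 46/5)
  seg 9: up by d7 = -146/5 → (-546/5, -20)
  seg 10: up by d3 = 5/3 → (-546/5, -55/3)

d4 = 4/15
d5 = 40
d6 = 20
d7 = -146/5
endpoint = (-546/5, -55/3)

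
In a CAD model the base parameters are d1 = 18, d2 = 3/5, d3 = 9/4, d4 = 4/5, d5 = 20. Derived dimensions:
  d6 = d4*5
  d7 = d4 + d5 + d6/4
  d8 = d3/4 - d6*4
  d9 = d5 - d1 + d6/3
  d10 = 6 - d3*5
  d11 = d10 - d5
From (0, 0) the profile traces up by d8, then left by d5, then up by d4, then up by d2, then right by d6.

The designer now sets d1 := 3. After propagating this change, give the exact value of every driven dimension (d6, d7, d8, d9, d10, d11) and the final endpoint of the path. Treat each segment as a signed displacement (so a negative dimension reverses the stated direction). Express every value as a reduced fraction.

Apply edit: d1 := 3
  d6 = d4*5 = 4
  d7 = d4 + d5 + d6/4 = 109/5
  d8 = d3/4 - d6*4 = -247/16
  d9 = d5 - d1 + d6/3 = 55/3
  d10 = 6 - d3*5 = -21/4
  d11 = d10 - d5 = -101/4
Walk from origin (0, 0):
  seg 1: up by d8 = -247/16 → (0, -247/16)
  seg 2: left by d5 = 20 → (-20, -247/16)
  seg 3: up by d4 = 4/5 → (-20, -1171/80)
  seg 4: up by d2 = 3/5 → (-20, -1123/80)
  seg 5: right by d6 = 4 → (-16, -1123/80)

d6 = 4
d7 = 109/5
d8 = -247/16
d9 = 55/3
d10 = -21/4
d11 = -101/4
endpoint = (-16, -1123/80)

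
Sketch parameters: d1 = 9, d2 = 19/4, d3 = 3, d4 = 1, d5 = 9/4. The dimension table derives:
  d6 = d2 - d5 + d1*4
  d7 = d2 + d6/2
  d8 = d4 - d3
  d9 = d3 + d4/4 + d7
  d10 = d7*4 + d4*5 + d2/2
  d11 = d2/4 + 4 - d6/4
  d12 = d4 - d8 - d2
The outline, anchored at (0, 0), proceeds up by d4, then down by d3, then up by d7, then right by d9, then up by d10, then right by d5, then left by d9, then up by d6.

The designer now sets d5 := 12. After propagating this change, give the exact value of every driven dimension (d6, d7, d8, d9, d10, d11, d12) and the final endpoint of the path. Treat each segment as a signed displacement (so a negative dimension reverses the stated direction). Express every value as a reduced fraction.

Apply edit: d5 := 12
  d6 = d2 - d5 + d1*4 = 115/4
  d7 = d2 + d6/2 = 153/8
  d8 = d4 - d3 = -2
  d9 = d3 + d4/4 + d7 = 179/8
  d10 = d7*4 + d4*5 + d2/2 = 671/8
  d11 = d2/4 + 4 - d6/4 = -2
  d12 = d4 - d8 - d2 = -7/4
Walk from origin (0, 0):
  seg 1: up by d4 = 1 → (0, 1)
  seg 2: down by d3 = 3 → (0, -2)
  seg 3: up by d7 = 153/8 → (0, 137/8)
  seg 4: right by d9 = 179/8 → (179/8, 137/8)
  seg 5: up by d10 = 671/8 → (179/8, 101)
  seg 6: right by d5 = 12 → (275/8, 101)
  seg 7: left by d9 = 179/8 → (12, 101)
  seg 8: up by d6 = 115/4 → (12, 519/4)

d6 = 115/4
d7 = 153/8
d8 = -2
d9 = 179/8
d10 = 671/8
d11 = -2
d12 = -7/4
endpoint = (12, 519/4)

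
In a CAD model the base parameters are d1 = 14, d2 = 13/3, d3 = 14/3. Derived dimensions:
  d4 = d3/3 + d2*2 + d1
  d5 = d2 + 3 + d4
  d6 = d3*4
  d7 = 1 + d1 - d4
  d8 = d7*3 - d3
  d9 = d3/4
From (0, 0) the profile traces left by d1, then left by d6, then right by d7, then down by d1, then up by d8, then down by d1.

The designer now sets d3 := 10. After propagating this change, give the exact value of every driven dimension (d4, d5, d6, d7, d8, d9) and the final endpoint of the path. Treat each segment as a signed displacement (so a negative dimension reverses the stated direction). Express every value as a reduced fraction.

Apply edit: d3 := 10
  d4 = d3/3 + d2*2 + d1 = 26
  d5 = d2 + 3 + d4 = 100/3
  d6 = d3*4 = 40
  d7 = 1 + d1 - d4 = -11
  d8 = d7*3 - d3 = -43
  d9 = d3/4 = 5/2
Walk from origin (0, 0):
  seg 1: left by d1 = 14 → (-14, 0)
  seg 2: left by d6 = 40 → (-54, 0)
  seg 3: right by d7 = -11 → (-65, 0)
  seg 4: down by d1 = 14 → (-65, -14)
  seg 5: up by d8 = -43 → (-65, -57)
  seg 6: down by d1 = 14 → (-65, -71)

d4 = 26
d5 = 100/3
d6 = 40
d7 = -11
d8 = -43
d9 = 5/2
endpoint = (-65, -71)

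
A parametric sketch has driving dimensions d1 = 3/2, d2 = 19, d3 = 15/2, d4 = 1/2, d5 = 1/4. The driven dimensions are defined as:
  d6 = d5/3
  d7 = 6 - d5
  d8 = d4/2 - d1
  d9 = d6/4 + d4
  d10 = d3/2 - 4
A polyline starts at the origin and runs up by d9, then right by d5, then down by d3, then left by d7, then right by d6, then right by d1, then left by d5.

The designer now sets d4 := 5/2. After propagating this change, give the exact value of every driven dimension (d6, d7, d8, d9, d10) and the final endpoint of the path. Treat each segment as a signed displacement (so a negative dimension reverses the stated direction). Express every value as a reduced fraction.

Apply edit: d4 := 5/2
  d6 = d5/3 = 1/12
  d7 = 6 - d5 = 23/4
  d8 = d4/2 - d1 = -1/4
  d9 = d6/4 + d4 = 121/48
  d10 = d3/2 - 4 = -1/4
Walk from origin (0, 0):
  seg 1: up by d9 = 121/48 → (0, 121/48)
  seg 2: right by d5 = 1/4 → (1/4, 121/48)
  seg 3: down by d3 = 15/2 → (1/4, -239/48)
  seg 4: left by d7 = 23/4 → (-11/2, -239/48)
  seg 5: right by d6 = 1/12 → (-65/12, -239/48)
  seg 6: right by d1 = 3/2 → (-47/12, -239/48)
  seg 7: left by d5 = 1/4 → (-25/6, -239/48)

d6 = 1/12
d7 = 23/4
d8 = -1/4
d9 = 121/48
d10 = -1/4
endpoint = (-25/6, -239/48)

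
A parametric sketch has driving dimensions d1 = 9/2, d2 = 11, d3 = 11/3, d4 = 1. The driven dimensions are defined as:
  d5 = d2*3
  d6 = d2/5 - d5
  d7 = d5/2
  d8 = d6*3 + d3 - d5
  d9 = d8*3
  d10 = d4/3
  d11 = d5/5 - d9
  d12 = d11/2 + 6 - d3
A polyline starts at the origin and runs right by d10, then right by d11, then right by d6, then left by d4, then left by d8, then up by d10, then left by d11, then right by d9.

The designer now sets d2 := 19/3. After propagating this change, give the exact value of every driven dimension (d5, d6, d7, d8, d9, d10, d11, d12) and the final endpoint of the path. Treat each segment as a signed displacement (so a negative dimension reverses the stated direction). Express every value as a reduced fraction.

d5 = 19
d6 = -266/15
d7 = 19/2
d8 = -1028/15
d9 = -1028/5
d10 = 1/3
d11 = 1047/5
d12 = 3211/30
endpoint = (-2332/15, 1/3)

Apply edit: d2 := 19/3
  d5 = d2*3 = 19
  d6 = d2/5 - d5 = -266/15
  d7 = d5/2 = 19/2
  d8 = d6*3 + d3 - d5 = -1028/15
  d9 = d8*3 = -1028/5
  d10 = d4/3 = 1/3
  d11 = d5/5 - d9 = 1047/5
  d12 = d11/2 + 6 - d3 = 3211/30
Walk from origin (0, 0):
  seg 1: right by d10 = 1/3 → (1/3, 0)
  seg 2: right by d11 = 1047/5 → (3146/15, 0)
  seg 3: right by d6 = -266/15 → (192, 0)
  seg 4: left by d4 = 1 → (191, 0)
  seg 5: left by d8 = -1028/15 → (3893/15, 0)
  seg 6: up by d10 = 1/3 → (3893/15, 1/3)
  seg 7: left by d11 = 1047/5 → (752/15, 1/3)
  seg 8: right by d9 = -1028/5 → (-2332/15, 1/3)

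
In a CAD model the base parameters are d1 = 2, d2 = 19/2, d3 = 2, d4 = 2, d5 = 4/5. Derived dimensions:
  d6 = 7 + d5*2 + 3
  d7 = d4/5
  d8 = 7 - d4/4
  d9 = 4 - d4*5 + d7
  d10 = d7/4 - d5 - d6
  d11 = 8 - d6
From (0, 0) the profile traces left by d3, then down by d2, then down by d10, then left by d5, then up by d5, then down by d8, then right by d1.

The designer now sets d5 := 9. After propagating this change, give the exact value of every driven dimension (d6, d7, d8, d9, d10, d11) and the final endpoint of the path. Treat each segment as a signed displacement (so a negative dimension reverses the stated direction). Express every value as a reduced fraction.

d6 = 28
d7 = 2/5
d8 = 13/2
d9 = -28/5
d10 = -369/10
d11 = -20
endpoint = (-9, 299/10)

Apply edit: d5 := 9
  d6 = 7 + d5*2 + 3 = 28
  d7 = d4/5 = 2/5
  d8 = 7 - d4/4 = 13/2
  d9 = 4 - d4*5 + d7 = -28/5
  d10 = d7/4 - d5 - d6 = -369/10
  d11 = 8 - d6 = -20
Walk from origin (0, 0):
  seg 1: left by d3 = 2 → (-2, 0)
  seg 2: down by d2 = 19/2 → (-2, -19/2)
  seg 3: down by d10 = -369/10 → (-2, 137/5)
  seg 4: left by d5 = 9 → (-11, 137/5)
  seg 5: up by d5 = 9 → (-11, 182/5)
  seg 6: down by d8 = 13/2 → (-11, 299/10)
  seg 7: right by d1 = 2 → (-9, 299/10)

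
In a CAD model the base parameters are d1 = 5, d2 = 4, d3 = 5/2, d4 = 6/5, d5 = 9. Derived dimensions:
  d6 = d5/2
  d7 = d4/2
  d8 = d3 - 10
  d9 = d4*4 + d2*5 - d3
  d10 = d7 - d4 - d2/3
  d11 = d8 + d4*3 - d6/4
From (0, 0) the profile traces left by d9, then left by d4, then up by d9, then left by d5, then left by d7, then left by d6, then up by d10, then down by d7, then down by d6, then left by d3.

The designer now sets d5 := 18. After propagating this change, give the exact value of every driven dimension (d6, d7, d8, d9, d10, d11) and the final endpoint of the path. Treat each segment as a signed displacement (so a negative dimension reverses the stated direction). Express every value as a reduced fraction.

d6 = 9
d7 = 3/5
d8 = -15/2
d9 = 223/10
d10 = -29/15
d11 = -123/20
endpoint = (-268/5, 323/30)

Apply edit: d5 := 18
  d6 = d5/2 = 9
  d7 = d4/2 = 3/5
  d8 = d3 - 10 = -15/2
  d9 = d4*4 + d2*5 - d3 = 223/10
  d10 = d7 - d4 - d2/3 = -29/15
  d11 = d8 + d4*3 - d6/4 = -123/20
Walk from origin (0, 0):
  seg 1: left by d9 = 223/10 → (-223/10, 0)
  seg 2: left by d4 = 6/5 → (-47/2, 0)
  seg 3: up by d9 = 223/10 → (-47/2, 223/10)
  seg 4: left by d5 = 18 → (-83/2, 223/10)
  seg 5: left by d7 = 3/5 → (-421/10, 223/10)
  seg 6: left by d6 = 9 → (-511/10, 223/10)
  seg 7: up by d10 = -29/15 → (-511/10, 611/30)
  seg 8: down by d7 = 3/5 → (-511/10, 593/30)
  seg 9: down by d6 = 9 → (-511/10, 323/30)
  seg 10: left by d3 = 5/2 → (-268/5, 323/30)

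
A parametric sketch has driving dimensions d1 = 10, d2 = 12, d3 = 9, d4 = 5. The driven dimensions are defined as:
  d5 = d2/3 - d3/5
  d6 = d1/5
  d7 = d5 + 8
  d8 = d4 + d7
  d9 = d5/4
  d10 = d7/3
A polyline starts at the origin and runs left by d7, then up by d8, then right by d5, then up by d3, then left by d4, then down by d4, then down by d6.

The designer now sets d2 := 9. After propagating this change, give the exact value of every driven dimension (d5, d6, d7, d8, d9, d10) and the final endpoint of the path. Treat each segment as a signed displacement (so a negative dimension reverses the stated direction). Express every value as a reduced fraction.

Apply edit: d2 := 9
  d5 = d2/3 - d3/5 = 6/5
  d6 = d1/5 = 2
  d7 = d5 + 8 = 46/5
  d8 = d4 + d7 = 71/5
  d9 = d5/4 = 3/10
  d10 = d7/3 = 46/15
Walk from origin (0, 0):
  seg 1: left by d7 = 46/5 → (-46/5, 0)
  seg 2: up by d8 = 71/5 → (-46/5, 71/5)
  seg 3: right by d5 = 6/5 → (-8, 71/5)
  seg 4: up by d3 = 9 → (-8, 116/5)
  seg 5: left by d4 = 5 → (-13, 116/5)
  seg 6: down by d4 = 5 → (-13, 91/5)
  seg 7: down by d6 = 2 → (-13, 81/5)

d5 = 6/5
d6 = 2
d7 = 46/5
d8 = 71/5
d9 = 3/10
d10 = 46/15
endpoint = (-13, 81/5)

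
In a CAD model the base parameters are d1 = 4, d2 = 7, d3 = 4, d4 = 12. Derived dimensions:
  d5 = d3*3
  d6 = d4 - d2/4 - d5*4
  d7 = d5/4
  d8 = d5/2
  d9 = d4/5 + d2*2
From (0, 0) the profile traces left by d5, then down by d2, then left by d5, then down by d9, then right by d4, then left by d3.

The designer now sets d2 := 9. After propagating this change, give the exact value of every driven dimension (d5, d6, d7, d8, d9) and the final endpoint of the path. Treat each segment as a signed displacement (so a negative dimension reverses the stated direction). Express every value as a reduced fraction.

Apply edit: d2 := 9
  d5 = d3*3 = 12
  d6 = d4 - d2/4 - d5*4 = -153/4
  d7 = d5/4 = 3
  d8 = d5/2 = 6
  d9 = d4/5 + d2*2 = 102/5
Walk from origin (0, 0):
  seg 1: left by d5 = 12 → (-12, 0)
  seg 2: down by d2 = 9 → (-12, -9)
  seg 3: left by d5 = 12 → (-24, -9)
  seg 4: down by d9 = 102/5 → (-24, -147/5)
  seg 5: right by d4 = 12 → (-12, -147/5)
  seg 6: left by d3 = 4 → (-16, -147/5)

d5 = 12
d6 = -153/4
d7 = 3
d8 = 6
d9 = 102/5
endpoint = (-16, -147/5)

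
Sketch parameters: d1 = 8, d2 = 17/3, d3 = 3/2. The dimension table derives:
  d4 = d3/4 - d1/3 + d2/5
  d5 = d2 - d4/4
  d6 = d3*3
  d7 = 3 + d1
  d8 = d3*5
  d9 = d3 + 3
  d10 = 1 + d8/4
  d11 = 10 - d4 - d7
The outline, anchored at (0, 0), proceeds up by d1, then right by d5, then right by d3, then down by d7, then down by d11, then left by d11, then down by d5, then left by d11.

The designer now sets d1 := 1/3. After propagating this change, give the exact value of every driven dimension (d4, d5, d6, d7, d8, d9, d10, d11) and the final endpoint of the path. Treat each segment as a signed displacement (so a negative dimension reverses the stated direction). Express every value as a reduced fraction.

d4 = 503/360
d5 = 7657/1440
d6 = 9/2
d7 = 10/3
d8 = 15/2
d9 = 9/2
d10 = 23/8
d11 = 1897/360
endpoint = (-5359/1440, -3913/288)

Apply edit: d1 := 1/3
  d4 = d3/4 - d1/3 + d2/5 = 503/360
  d5 = d2 - d4/4 = 7657/1440
  d6 = d3*3 = 9/2
  d7 = 3 + d1 = 10/3
  d8 = d3*5 = 15/2
  d9 = d3 + 3 = 9/2
  d10 = 1 + d8/4 = 23/8
  d11 = 10 - d4 - d7 = 1897/360
Walk from origin (0, 0):
  seg 1: up by d1 = 1/3 → (0, 1/3)
  seg 2: right by d5 = 7657/1440 → (7657/1440, 1/3)
  seg 3: right by d3 = 3/2 → (9817/1440, 1/3)
  seg 4: down by d7 = 10/3 → (9817/1440, -3)
  seg 5: down by d11 = 1897/360 → (9817/1440, -2977/360)
  seg 6: left by d11 = 1897/360 → (743/480, -2977/360)
  seg 7: down by d5 = 7657/1440 → (743/480, -3913/288)
  seg 8: left by d11 = 1897/360 → (-5359/1440, -3913/288)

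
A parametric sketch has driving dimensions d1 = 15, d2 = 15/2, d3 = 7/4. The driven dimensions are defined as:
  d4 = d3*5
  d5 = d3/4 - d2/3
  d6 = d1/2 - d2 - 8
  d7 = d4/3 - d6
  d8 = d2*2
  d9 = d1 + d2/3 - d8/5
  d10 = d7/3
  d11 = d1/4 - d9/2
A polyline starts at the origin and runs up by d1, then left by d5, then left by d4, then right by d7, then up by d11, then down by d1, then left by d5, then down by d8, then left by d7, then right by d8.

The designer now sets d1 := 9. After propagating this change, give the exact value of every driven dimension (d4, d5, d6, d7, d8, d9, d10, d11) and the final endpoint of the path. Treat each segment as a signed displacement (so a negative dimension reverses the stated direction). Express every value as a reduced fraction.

Apply edit: d1 := 9
  d4 = d3*5 = 35/4
  d5 = d3/4 - d2/3 = -33/16
  d6 = d1/2 - d2 - 8 = -11
  d7 = d4/3 - d6 = 167/12
  d8 = d2*2 = 15
  d9 = d1 + d2/3 - d8/5 = 17/2
  d10 = d7/3 = 167/36
  d11 = d1/4 - d9/2 = -2
Walk from origin (0, 0):
  seg 1: up by d1 = 9 → (0, 9)
  seg 2: left by d5 = -33/16 → (33/16, 9)
  seg 3: left by d4 = 35/4 → (-107/16, 9)
  seg 4: right by d7 = 167/12 → (347/48, 9)
  seg 5: up by d11 = -2 → (347/48, 7)
  seg 6: down by d1 = 9 → (347/48, -2)
  seg 7: left by d5 = -33/16 → (223/24, -2)
  seg 8: down by d8 = 15 → (223/24, -17)
  seg 9: left by d7 = 167/12 → (-37/8, -17)
  seg 10: right by d8 = 15 → (83/8, -17)

d4 = 35/4
d5 = -33/16
d6 = -11
d7 = 167/12
d8 = 15
d9 = 17/2
d10 = 167/36
d11 = -2
endpoint = (83/8, -17)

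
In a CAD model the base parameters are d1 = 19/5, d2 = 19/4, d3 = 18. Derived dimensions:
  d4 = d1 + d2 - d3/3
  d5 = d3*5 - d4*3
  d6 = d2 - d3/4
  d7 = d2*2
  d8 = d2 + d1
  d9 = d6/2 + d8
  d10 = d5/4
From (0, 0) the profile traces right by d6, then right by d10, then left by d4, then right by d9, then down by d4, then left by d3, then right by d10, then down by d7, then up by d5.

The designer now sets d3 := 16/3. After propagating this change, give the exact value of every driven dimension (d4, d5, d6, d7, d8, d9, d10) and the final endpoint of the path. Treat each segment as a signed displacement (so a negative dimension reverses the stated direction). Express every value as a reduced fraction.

d4 = 1219/180
d5 = 127/20
d6 = 41/12
d7 = 19/2
d8 = 171/20
d9 = 1231/120
d10 = 127/80
endpoint = (427/90, -893/90)

Apply edit: d3 := 16/3
  d4 = d1 + d2 - d3/3 = 1219/180
  d5 = d3*5 - d4*3 = 127/20
  d6 = d2 - d3/4 = 41/12
  d7 = d2*2 = 19/2
  d8 = d2 + d1 = 171/20
  d9 = d6/2 + d8 = 1231/120
  d10 = d5/4 = 127/80
Walk from origin (0, 0):
  seg 1: right by d6 = 41/12 → (41/12, 0)
  seg 2: right by d10 = 127/80 → (1201/240, 0)
  seg 3: left by d4 = 1219/180 → (-1273/720, 0)
  seg 4: right by d9 = 1231/120 → (6113/720, 0)
  seg 5: down by d4 = 1219/180 → (6113/720, -1219/180)
  seg 6: left by d3 = 16/3 → (2273/720, -1219/180)
  seg 7: right by d10 = 127/80 → (427/90, -1219/180)
  seg 8: down by d7 = 19/2 → (427/90, -2929/180)
  seg 9: up by d5 = 127/20 → (427/90, -893/90)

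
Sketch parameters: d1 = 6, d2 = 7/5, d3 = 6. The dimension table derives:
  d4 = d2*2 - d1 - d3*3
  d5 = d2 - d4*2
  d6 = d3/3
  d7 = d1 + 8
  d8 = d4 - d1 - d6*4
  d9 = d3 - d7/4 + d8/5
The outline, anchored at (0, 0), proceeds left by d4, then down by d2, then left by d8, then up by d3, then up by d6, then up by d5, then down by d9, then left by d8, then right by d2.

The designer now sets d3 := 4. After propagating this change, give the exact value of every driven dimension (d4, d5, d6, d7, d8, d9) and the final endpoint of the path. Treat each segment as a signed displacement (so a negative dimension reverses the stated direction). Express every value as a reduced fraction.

d4 = -76/5
d5 = 159/5
d6 = 4/3
d7 = 14
d8 = -398/15
d9 = -721/150
endpoint = (209/3, 2027/50)

Apply edit: d3 := 4
  d4 = d2*2 - d1 - d3*3 = -76/5
  d5 = d2 - d4*2 = 159/5
  d6 = d3/3 = 4/3
  d7 = d1 + 8 = 14
  d8 = d4 - d1 - d6*4 = -398/15
  d9 = d3 - d7/4 + d8/5 = -721/150
Walk from origin (0, 0):
  seg 1: left by d4 = -76/5 → (76/5, 0)
  seg 2: down by d2 = 7/5 → (76/5, -7/5)
  seg 3: left by d8 = -398/15 → (626/15, -7/5)
  seg 4: up by d3 = 4 → (626/15, 13/5)
  seg 5: up by d6 = 4/3 → (626/15, 59/15)
  seg 6: up by d5 = 159/5 → (626/15, 536/15)
  seg 7: down by d9 = -721/150 → (626/15, 2027/50)
  seg 8: left by d8 = -398/15 → (1024/15, 2027/50)
  seg 9: right by d2 = 7/5 → (209/3, 2027/50)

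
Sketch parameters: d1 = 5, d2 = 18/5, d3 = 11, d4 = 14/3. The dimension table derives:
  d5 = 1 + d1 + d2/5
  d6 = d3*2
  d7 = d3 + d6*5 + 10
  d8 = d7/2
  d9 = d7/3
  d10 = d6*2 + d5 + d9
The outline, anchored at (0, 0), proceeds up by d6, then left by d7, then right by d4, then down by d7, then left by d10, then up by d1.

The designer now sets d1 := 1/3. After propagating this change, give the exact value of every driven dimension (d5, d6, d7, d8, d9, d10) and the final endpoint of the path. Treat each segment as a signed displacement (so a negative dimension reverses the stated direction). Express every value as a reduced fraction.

d5 = 154/75
d6 = 22
d7 = 131
d8 = 131/2
d9 = 131/3
d10 = 2243/25
endpoint = (-16204/75, -326/3)

Apply edit: d1 := 1/3
  d5 = 1 + d1 + d2/5 = 154/75
  d6 = d3*2 = 22
  d7 = d3 + d6*5 + 10 = 131
  d8 = d7/2 = 131/2
  d9 = d7/3 = 131/3
  d10 = d6*2 + d5 + d9 = 2243/25
Walk from origin (0, 0):
  seg 1: up by d6 = 22 → (0, 22)
  seg 2: left by d7 = 131 → (-131, 22)
  seg 3: right by d4 = 14/3 → (-379/3, 22)
  seg 4: down by d7 = 131 → (-379/3, -109)
  seg 5: left by d10 = 2243/25 → (-16204/75, -109)
  seg 6: up by d1 = 1/3 → (-16204/75, -326/3)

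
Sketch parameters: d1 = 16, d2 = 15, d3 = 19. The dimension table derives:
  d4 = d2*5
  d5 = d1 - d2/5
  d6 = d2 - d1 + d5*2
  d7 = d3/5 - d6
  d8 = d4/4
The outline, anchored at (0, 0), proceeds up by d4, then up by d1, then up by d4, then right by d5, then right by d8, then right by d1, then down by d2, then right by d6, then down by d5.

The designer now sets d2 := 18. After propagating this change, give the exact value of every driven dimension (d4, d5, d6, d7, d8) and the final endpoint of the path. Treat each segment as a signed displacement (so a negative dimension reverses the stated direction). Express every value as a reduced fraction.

d4 = 90
d5 = 62/5
d6 = 134/5
d7 = -23
d8 = 45/2
endpoint = (777/10, 828/5)

Apply edit: d2 := 18
  d4 = d2*5 = 90
  d5 = d1 - d2/5 = 62/5
  d6 = d2 - d1 + d5*2 = 134/5
  d7 = d3/5 - d6 = -23
  d8 = d4/4 = 45/2
Walk from origin (0, 0):
  seg 1: up by d4 = 90 → (0, 90)
  seg 2: up by d1 = 16 → (0, 106)
  seg 3: up by d4 = 90 → (0, 196)
  seg 4: right by d5 = 62/5 → (62/5, 196)
  seg 5: right by d8 = 45/2 → (349/10, 196)
  seg 6: right by d1 = 16 → (509/10, 196)
  seg 7: down by d2 = 18 → (509/10, 178)
  seg 8: right by d6 = 134/5 → (777/10, 178)
  seg 9: down by d5 = 62/5 → (777/10, 828/5)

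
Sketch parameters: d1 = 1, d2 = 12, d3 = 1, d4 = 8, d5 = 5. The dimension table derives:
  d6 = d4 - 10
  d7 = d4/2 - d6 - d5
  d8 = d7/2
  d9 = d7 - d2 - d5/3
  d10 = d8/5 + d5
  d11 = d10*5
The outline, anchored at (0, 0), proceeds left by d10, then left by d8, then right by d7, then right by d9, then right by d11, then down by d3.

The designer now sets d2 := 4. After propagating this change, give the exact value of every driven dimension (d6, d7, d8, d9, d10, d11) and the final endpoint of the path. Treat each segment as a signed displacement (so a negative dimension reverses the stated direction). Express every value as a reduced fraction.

d6 = -2
d7 = 1
d8 = 1/2
d9 = -14/3
d10 = 51/10
d11 = 51/2
endpoint = (487/30, -1)

Apply edit: d2 := 4
  d6 = d4 - 10 = -2
  d7 = d4/2 - d6 - d5 = 1
  d8 = d7/2 = 1/2
  d9 = d7 - d2 - d5/3 = -14/3
  d10 = d8/5 + d5 = 51/10
  d11 = d10*5 = 51/2
Walk from origin (0, 0):
  seg 1: left by d10 = 51/10 → (-51/10, 0)
  seg 2: left by d8 = 1/2 → (-28/5, 0)
  seg 3: right by d7 = 1 → (-23/5, 0)
  seg 4: right by d9 = -14/3 → (-139/15, 0)
  seg 5: right by d11 = 51/2 → (487/30, 0)
  seg 6: down by d3 = 1 → (487/30, -1)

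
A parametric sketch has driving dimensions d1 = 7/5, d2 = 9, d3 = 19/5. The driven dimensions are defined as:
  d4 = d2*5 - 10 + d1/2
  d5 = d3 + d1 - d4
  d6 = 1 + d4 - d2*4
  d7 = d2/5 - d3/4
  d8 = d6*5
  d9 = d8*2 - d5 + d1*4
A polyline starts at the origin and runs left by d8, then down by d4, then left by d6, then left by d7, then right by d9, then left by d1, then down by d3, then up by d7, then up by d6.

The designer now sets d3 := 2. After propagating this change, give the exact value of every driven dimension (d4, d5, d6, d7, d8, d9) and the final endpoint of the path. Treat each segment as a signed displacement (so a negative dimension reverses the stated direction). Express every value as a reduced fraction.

Apply edit: d3 := 2
  d4 = d2*5 - 10 + d1/2 = 357/10
  d5 = d3 + d1 - d4 = -323/10
  d6 = 1 + d4 - d2*4 = 7/10
  d7 = d2/5 - d3/4 = 13/10
  d8 = d6*5 = 7/2
  d9 = d8*2 - d5 + d1*4 = 449/10
Walk from origin (0, 0):
  seg 1: left by d8 = 7/2 → (-7/2, 0)
  seg 2: down by d4 = 357/10 → (-7/2, -357/10)
  seg 3: left by d6 = 7/10 → (-21/5, -357/10)
  seg 4: left by d7 = 13/10 → (-11/2, -357/10)
  seg 5: right by d9 = 449/10 → (197/5, -357/10)
  seg 6: left by d1 = 7/5 → (38, -357/10)
  seg 7: down by d3 = 2 → (38, -377/10)
  seg 8: up by d7 = 13/10 → (38, -182/5)
  seg 9: up by d6 = 7/10 → (38, -357/10)

d4 = 357/10
d5 = -323/10
d6 = 7/10
d7 = 13/10
d8 = 7/2
d9 = 449/10
endpoint = (38, -357/10)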